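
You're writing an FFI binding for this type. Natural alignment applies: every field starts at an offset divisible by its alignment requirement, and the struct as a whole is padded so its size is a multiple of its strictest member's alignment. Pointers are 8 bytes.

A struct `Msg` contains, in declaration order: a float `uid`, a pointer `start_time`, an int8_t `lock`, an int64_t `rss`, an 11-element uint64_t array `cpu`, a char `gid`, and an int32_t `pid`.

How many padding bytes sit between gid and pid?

3

0..4  uid  (4B, 4-aligned)
4..8  -- padding (4B)
8..16  start_time  (8B, 8-aligned)
16..17  lock  (1B, 1-aligned)
17..24  -- padding (7B)
24..32  rss  (8B, 8-aligned)
32..120  cpu  (88B, 8-aligned)
120..121  gid  (1B, 1-aligned)
121..124  -- padding (3B)
124..128  pid  (4B, 4-aligned)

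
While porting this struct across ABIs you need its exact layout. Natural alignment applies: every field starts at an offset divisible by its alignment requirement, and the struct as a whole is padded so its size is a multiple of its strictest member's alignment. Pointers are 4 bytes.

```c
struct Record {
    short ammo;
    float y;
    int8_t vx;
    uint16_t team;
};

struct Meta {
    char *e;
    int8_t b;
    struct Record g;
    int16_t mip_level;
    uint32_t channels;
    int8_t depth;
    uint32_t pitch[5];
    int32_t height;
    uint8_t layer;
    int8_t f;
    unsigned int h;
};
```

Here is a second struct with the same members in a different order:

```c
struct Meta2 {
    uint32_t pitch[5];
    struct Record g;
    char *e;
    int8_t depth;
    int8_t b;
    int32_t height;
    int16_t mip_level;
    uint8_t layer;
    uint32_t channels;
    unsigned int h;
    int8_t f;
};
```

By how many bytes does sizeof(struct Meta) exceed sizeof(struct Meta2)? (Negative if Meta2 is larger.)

4

Record: @0: ammo [2B, align 2] → 2; +2 pad (align 4); @4: y [4B, align 4] → 8; @8: vx [1B, align 1] → 9; +1 pad (align 2); @10: team [2B, align 2] → 12; size 12, align 4
@0: e [4B, align 4] → 4
@4: b [1B, align 1] → 5
+3 pad (align 4)
@8: g [12B, align 4] → 20
@20: mip_level [2B, align 2] → 22
+2 pad (align 4)
@24: channels [4B, align 4] → 28
@28: depth [1B, align 1] → 29
+3 pad (align 4)
@32: pitch [20B, align 4] → 52
@52: height [4B, align 4] → 56
@56: layer [1B, align 1] → 57
@57: f [1B, align 1] → 58
+2 pad (align 4)
@60: h [4B, align 4] → 64
size 64, align 4
— Meta2 —
@0: pitch [20B, align 4] → 20
@20: g [12B, align 4] → 32
@32: e [4B, align 4] → 36
@36: depth [1B, align 1] → 37
@37: b [1B, align 1] → 38
+2 pad (align 4)
@40: height [4B, align 4] → 44
@44: mip_level [2B, align 2] → 46
@46: layer [1B, align 1] → 47
+1 pad (align 4)
@48: channels [4B, align 4] → 52
@52: h [4B, align 4] → 56
@56: f [1B, align 1] → 57
+3 tail pad (align 4)
size 60, align 4
64 − 60 = 4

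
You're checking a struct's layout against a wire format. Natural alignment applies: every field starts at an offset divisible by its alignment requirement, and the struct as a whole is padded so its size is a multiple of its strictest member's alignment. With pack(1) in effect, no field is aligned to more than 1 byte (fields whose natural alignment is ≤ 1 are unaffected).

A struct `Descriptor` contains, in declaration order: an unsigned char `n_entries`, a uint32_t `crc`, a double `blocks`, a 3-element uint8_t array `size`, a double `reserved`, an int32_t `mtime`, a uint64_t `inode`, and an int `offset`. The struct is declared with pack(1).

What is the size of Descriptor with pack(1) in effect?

0..1  n_entries  (1B, 1-aligned)
1..5  crc  (4B, 1-aligned)
5..13  blocks  (8B, 1-aligned)
13..16  size  (3B, 1-aligned)
16..24  reserved  (8B, 1-aligned)
24..28  mtime  (4B, 1-aligned)
28..36  inode  (8B, 1-aligned)
36..40  offset  (4B, 1-aligned)
sizeof = 40, alignof = 1

40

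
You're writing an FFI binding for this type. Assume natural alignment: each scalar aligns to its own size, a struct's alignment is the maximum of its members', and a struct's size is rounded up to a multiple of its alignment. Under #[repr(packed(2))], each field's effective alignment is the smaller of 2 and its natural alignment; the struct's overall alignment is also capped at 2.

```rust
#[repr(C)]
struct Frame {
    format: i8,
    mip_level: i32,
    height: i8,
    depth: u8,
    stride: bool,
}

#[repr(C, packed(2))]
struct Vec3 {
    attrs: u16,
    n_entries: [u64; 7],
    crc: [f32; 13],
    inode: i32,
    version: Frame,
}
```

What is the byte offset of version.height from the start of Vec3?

Frame: 0..1  format  (1B, 1-aligned); 1..4  -- padding (3B); 4..8  mip_level  (4B, 4-aligned); 8..9  height  (1B, 1-aligned); 9..10  depth  (1B, 1-aligned); 10..11  stride  (1B, 1-aligned); 11..12  -- tail padding (1B); sizeof = 12, alignof = 4
0..2  attrs  (2B, 2-aligned)
2..58  n_entries  (56B, 2-aligned)
58..110  crc  (52B, 2-aligned)
110..114  inode  (4B, 2-aligned)
114..126  version  (12B, 2-aligned)
within Frame: height at 8
114 + 8 = 122

122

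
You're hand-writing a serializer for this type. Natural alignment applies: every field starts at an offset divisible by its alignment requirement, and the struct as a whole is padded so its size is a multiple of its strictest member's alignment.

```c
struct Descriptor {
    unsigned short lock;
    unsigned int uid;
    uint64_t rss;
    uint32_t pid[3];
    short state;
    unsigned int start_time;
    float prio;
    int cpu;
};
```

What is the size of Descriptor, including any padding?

lock at 0 (size 2, align 2) → ends 2
pad 2 to align 4 for uid
uid at 4 (size 4, align 4) → ends 8
rss at 8 (size 8, align 8) → ends 16
pid at 16 (size 12, align 4) → ends 28
state at 28 (size 2, align 2) → ends 30
pad 2 to align 4 for start_time
start_time at 32 (size 4, align 4) → ends 36
prio at 36 (size 4, align 4) → ends 40
cpu at 40 (size 4, align 4) → ends 44
tail pad 4 to reach multiple of 8
total 48 bytes, alignment 8

48 bytes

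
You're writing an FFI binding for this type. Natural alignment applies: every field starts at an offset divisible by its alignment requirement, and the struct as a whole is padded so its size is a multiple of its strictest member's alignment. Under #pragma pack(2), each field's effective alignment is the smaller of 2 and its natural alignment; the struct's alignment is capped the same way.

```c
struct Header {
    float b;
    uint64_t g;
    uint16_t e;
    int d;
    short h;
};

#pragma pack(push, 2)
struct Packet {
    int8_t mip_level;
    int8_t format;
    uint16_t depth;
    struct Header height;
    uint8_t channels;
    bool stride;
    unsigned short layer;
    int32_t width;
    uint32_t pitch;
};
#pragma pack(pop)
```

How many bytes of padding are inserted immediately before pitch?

0

Header: b at 0 (size 4, align 4) → ends 4; pad 4 to align 8 for g; g at 8 (size 8, align 8) → ends 16; e at 16 (size 2, align 2) → ends 18; pad 2 to align 4 for d; d at 20 (size 4, align 4) → ends 24; h at 24 (size 2, align 2) → ends 26; tail pad 6 to reach multiple of 8; total 32 bytes, alignment 8
mip_level at 0 (size 1, align 1) → ends 1
format at 1 (size 1, align 1) → ends 2
depth at 2 (size 2, align 2) → ends 4
height at 4 (size 32, align 2) → ends 36
channels at 36 (size 1, align 1) → ends 37
stride at 37 (size 1, align 1) → ends 38
layer at 38 (size 2, align 2) → ends 40
width at 40 (size 4, align 2) → ends 44
pitch at 44 (size 4, align 2) → ends 48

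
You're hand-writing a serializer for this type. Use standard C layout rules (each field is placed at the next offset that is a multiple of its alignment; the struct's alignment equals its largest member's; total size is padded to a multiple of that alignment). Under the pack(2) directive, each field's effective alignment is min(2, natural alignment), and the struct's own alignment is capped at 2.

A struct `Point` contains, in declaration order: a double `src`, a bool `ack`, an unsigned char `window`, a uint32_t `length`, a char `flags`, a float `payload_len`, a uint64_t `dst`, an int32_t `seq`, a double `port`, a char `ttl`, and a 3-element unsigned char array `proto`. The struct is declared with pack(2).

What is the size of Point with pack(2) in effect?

44

@0: src [8B, align 2] → 8
@8: ack [1B, align 1] → 9
@9: window [1B, align 1] → 10
@10: length [4B, align 2] → 14
@14: flags [1B, align 1] → 15
+1 pad (align 2)
@16: payload_len [4B, align 2] → 20
@20: dst [8B, align 2] → 28
@28: seq [4B, align 2] → 32
@32: port [8B, align 2] → 40
@40: ttl [1B, align 1] → 41
@41: proto [3B, align 1] → 44
size 44, align 2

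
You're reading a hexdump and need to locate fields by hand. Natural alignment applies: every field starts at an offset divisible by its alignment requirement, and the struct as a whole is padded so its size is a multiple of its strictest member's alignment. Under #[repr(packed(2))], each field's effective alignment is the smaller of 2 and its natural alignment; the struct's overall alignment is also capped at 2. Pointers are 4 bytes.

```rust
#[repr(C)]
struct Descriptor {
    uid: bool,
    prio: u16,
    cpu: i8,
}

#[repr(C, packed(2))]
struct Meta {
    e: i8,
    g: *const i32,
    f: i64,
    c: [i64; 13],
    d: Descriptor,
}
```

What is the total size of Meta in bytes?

124 bytes

Descriptor: @0: uid [1B, align 1] → 1; +1 pad (align 2); @2: prio [2B, align 2] → 4; @4: cpu [1B, align 1] → 5; +1 tail pad (align 2); size 6, align 2
@0: e [1B, align 1] → 1
+1 pad (align 2)
@2: g [4B, align 2] → 6
@6: f [8B, align 2] → 14
@14: c [104B, align 2] → 118
@118: d [6B, align 2] → 124
size 124, align 2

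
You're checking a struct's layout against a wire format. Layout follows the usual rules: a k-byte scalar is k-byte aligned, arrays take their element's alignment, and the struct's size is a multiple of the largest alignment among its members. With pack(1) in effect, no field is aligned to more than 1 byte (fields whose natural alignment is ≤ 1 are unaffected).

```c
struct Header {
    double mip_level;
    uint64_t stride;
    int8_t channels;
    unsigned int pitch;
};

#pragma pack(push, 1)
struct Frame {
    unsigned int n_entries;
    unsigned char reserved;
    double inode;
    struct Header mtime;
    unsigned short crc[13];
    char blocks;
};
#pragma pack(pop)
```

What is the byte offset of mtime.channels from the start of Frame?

Header: mip_level at 0 (size 8, align 8) → ends 8; stride at 8 (size 8, align 8) → ends 16; channels at 16 (size 1, align 1) → ends 17; pad 3 to align 4 for pitch; pitch at 20 (size 4, align 4) → ends 24; total 24 bytes, alignment 8
n_entries at 0 (size 4, align 1) → ends 4
reserved at 4 (size 1, align 1) → ends 5
inode at 5 (size 8, align 1) → ends 13
mtime at 13 (size 24, align 1) → ends 37
within Header: channels at 16
13 + 16 = 29

29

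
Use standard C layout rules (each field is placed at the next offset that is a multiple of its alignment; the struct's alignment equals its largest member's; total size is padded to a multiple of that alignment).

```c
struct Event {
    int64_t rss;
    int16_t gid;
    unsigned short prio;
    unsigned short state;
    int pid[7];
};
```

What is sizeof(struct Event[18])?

@0: rss [8B, align 8] → 8
@8: gid [2B, align 2] → 10
@10: prio [2B, align 2] → 12
@12: state [2B, align 2] → 14
+2 pad (align 4)
@16: pid [28B, align 4] → 44
+4 tail pad (align 8)
size 48, align 8
array of 18: 18 × 48 = 864

864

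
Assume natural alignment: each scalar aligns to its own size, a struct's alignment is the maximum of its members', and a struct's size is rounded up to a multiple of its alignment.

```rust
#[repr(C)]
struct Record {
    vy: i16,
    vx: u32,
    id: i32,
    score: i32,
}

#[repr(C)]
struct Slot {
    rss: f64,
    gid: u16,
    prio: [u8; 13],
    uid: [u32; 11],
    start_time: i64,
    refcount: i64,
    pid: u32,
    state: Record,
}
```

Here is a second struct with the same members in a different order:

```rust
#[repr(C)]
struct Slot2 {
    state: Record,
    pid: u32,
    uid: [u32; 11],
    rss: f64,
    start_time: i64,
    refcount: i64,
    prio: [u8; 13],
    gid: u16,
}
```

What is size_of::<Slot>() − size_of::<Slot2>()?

8

Record: vy at 0 (size 2, align 2) → ends 2; pad 2 to align 4 for vx; vx at 4 (size 4, align 4) → ends 8; id at 8 (size 4, align 4) → ends 12; score at 12 (size 4, align 4) → ends 16; total 16 bytes, alignment 4
rss at 0 (size 8, align 8) → ends 8
gid at 8 (size 2, align 2) → ends 10
prio at 10 (size 13, align 1) → ends 23
pad 1 to align 4 for uid
uid at 24 (size 44, align 4) → ends 68
pad 4 to align 8 for start_time
start_time at 72 (size 8, align 8) → ends 80
refcount at 80 (size 8, align 8) → ends 88
pid at 88 (size 4, align 4) → ends 92
state at 92 (size 16, align 4) → ends 108
tail pad 4 to reach multiple of 8
total 112 bytes, alignment 8
— Slot2 —
state at 0 (size 16, align 4) → ends 16
pid at 16 (size 4, align 4) → ends 20
uid at 20 (size 44, align 4) → ends 64
rss at 64 (size 8, align 8) → ends 72
start_time at 72 (size 8, align 8) → ends 80
refcount at 80 (size 8, align 8) → ends 88
prio at 88 (size 13, align 1) → ends 101
pad 1 to align 2 for gid
gid at 102 (size 2, align 2) → ends 104
total 104 bytes, alignment 8
112 − 104 = 8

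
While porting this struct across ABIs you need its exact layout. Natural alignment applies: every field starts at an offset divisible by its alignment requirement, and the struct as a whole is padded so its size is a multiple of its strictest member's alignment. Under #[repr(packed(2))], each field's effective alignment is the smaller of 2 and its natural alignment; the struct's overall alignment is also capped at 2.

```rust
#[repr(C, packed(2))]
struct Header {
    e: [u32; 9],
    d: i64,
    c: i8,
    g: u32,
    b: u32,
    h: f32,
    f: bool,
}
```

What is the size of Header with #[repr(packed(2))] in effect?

e at 0 (size 36, align 2) → ends 36
d at 36 (size 8, align 2) → ends 44
c at 44 (size 1, align 1) → ends 45
pad 1 to align 2 for g
g at 46 (size 4, align 2) → ends 50
b at 50 (size 4, align 2) → ends 54
h at 54 (size 4, align 2) → ends 58
f at 58 (size 1, align 1) → ends 59
tail pad 1 to reach multiple of 2
total 60 bytes, alignment 2

60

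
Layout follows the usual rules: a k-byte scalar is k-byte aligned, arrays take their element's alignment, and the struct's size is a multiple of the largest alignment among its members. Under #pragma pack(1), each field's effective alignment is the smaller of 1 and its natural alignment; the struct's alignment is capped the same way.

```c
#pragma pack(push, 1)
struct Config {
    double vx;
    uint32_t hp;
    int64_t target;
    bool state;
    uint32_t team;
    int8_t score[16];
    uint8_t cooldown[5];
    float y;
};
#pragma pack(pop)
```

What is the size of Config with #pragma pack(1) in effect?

0..8  vx  (8B, 1-aligned)
8..12  hp  (4B, 1-aligned)
12..20  target  (8B, 1-aligned)
20..21  state  (1B, 1-aligned)
21..25  team  (4B, 1-aligned)
25..41  score  (16B, 1-aligned)
41..46  cooldown  (5B, 1-aligned)
46..50  y  (4B, 1-aligned)
sizeof = 50, alignof = 1

50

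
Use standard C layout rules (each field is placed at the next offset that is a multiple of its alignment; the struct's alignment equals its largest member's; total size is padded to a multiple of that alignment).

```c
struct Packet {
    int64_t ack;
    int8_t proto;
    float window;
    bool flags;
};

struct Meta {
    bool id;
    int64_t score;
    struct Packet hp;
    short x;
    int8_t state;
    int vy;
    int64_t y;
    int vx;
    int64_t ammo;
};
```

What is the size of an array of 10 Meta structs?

720

Packet: 0..8  ack  (8B, 8-aligned); 8..9  proto  (1B, 1-aligned); 9..12  -- padding (3B); 12..16  window  (4B, 4-aligned); 16..17  flags  (1B, 1-aligned); 17..24  -- tail padding (7B); sizeof = 24, alignof = 8
0..1  id  (1B, 1-aligned)
1..8  -- padding (7B)
8..16  score  (8B, 8-aligned)
16..40  hp  (24B, 8-aligned)
40..42  x  (2B, 2-aligned)
42..43  state  (1B, 1-aligned)
43..44  -- padding (1B)
44..48  vy  (4B, 4-aligned)
48..56  y  (8B, 8-aligned)
56..60  vx  (4B, 4-aligned)
60..64  -- padding (4B)
64..72  ammo  (8B, 8-aligned)
sizeof = 72, alignof = 8
array of 10: 10 × 72 = 720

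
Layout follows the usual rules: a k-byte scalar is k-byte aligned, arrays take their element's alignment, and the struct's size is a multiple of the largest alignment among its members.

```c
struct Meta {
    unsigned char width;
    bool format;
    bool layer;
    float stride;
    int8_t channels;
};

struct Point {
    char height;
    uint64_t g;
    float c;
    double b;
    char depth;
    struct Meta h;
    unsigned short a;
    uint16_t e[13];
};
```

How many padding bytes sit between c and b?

Meta: 0..1  width  (1B, 1-aligned); 1..2  format  (1B, 1-aligned); 2..3  layer  (1B, 1-aligned); 3..4  -- padding (1B); 4..8  stride  (4B, 4-aligned); 8..9  channels  (1B, 1-aligned); 9..12  -- tail padding (3B); sizeof = 12, alignof = 4
0..1  height  (1B, 1-aligned)
1..8  -- padding (7B)
8..16  g  (8B, 8-aligned)
16..20  c  (4B, 4-aligned)
20..24  -- padding (4B)
24..32  b  (8B, 8-aligned)

4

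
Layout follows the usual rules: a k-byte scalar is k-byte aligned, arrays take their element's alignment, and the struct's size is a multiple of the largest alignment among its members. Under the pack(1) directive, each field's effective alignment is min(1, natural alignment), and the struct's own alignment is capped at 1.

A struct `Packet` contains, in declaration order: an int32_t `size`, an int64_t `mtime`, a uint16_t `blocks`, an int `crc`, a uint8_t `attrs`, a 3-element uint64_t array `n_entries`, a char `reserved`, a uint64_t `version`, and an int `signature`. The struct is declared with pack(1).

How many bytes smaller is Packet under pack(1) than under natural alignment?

24

natural layout:
  @0: size [4B, align 4] → 4
  +4 pad (align 8)
  @8: mtime [8B, align 8] → 16
  @16: blocks [2B, align 2] → 18
  +2 pad (align 4)
  @20: crc [4B, align 4] → 24
  @24: attrs [1B, align 1] → 25
  +7 pad (align 8)
  @32: n_entries [24B, align 8] → 56
  @56: reserved [1B, align 1] → 57
  +7 pad (align 8)
  @64: version [8B, align 8] → 72
  @72: signature [4B, align 4] → 76
  +4 tail pad (align 8)
  size 80, align 8
packed(1) layout:
  @0: size [4B, align 1] → 4
  @4: mtime [8B, align 1] → 12
  @12: blocks [2B, align 1] → 14
  @14: crc [4B, align 1] → 18
  @18: attrs [1B, align 1] → 19
  @19: n_entries [24B, align 1] → 43
  @43: reserved [1B, align 1] → 44
  @44: version [8B, align 1] → 52
  @52: signature [4B, align 1] → 56
  size 56, align 1
80 − 56 = 24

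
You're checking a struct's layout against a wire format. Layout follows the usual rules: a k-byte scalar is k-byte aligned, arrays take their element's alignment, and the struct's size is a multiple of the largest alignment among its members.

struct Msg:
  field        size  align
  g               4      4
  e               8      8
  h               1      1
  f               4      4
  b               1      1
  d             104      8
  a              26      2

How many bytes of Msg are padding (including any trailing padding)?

0..4  g  (4B, 4-aligned)
4..8  -- padding (4B)
8..16  e  (8B, 8-aligned)
16..17  h  (1B, 1-aligned)
17..20  -- padding (3B)
20..24  f  (4B, 4-aligned)
24..25  b  (1B, 1-aligned)
25..32  -- padding (7B)
32..136  d  (104B, 8-aligned)
136..162  a  (26B, 2-aligned)
162..168  -- tail padding (6B)
sizeof = 168, alignof = 8
data bytes 148, size 168 → padding 20

20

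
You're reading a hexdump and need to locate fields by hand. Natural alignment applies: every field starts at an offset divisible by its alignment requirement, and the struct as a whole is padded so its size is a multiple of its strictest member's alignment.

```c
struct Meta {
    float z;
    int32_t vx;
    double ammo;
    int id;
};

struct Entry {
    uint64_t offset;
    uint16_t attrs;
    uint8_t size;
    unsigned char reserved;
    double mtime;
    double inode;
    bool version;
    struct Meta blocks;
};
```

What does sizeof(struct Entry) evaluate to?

64 bytes

Meta: 0..4  z  (4B, 4-aligned); 4..8  vx  (4B, 4-aligned); 8..16  ammo  (8B, 8-aligned); 16..20  id  (4B, 4-aligned); 20..24  -- tail padding (4B); sizeof = 24, alignof = 8
0..8  offset  (8B, 8-aligned)
8..10  attrs  (2B, 2-aligned)
10..11  size  (1B, 1-aligned)
11..12  reserved  (1B, 1-aligned)
12..16  -- padding (4B)
16..24  mtime  (8B, 8-aligned)
24..32  inode  (8B, 8-aligned)
32..33  version  (1B, 1-aligned)
33..40  -- padding (7B)
40..64  blocks  (24B, 8-aligned)
sizeof = 64, alignof = 8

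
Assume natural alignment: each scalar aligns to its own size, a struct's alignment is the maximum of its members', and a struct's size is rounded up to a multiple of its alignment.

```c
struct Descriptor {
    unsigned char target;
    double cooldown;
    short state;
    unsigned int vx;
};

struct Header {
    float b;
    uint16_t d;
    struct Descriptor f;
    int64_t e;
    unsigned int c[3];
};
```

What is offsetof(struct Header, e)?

32

Descriptor: @0: target [1B, align 1] → 1; +7 pad (align 8); @8: cooldown [8B, align 8] → 16; @16: state [2B, align 2] → 18; +2 pad (align 4); @20: vx [4B, align 4] → 24; size 24, align 8
@0: b [4B, align 4] → 4
@4: d [2B, align 2] → 6
+2 pad (align 8)
@8: f [24B, align 8] → 32
@32: e [8B, align 8] → 40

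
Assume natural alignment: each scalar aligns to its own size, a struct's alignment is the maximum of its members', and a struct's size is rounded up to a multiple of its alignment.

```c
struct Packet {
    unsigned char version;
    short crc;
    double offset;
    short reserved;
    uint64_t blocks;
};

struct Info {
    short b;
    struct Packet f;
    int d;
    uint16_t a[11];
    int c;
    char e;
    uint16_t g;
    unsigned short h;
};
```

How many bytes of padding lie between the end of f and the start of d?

0

Packet: @0: version [1B, align 1] → 1; +1 pad (align 2); @2: crc [2B, align 2] → 4; +4 pad (align 8); @8: offset [8B, align 8] → 16; @16: reserved [2B, align 2] → 18; +6 pad (align 8); @24: blocks [8B, align 8] → 32; size 32, align 8
@0: b [2B, align 2] → 2
+6 pad (align 8)
@8: f [32B, align 8] → 40
@40: d [4B, align 4] → 44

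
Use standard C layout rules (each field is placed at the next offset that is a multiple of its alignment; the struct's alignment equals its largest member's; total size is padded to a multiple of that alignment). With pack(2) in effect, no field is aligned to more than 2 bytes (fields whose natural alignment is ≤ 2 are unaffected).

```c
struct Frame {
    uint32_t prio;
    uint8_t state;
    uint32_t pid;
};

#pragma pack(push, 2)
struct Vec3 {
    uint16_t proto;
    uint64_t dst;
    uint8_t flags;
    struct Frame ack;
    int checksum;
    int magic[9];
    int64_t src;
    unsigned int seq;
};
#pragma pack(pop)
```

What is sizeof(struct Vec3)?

76 bytes

Frame: 0..4  prio  (4B, 4-aligned); 4..5  state  (1B, 1-aligned); 5..8  -- padding (3B); 8..12  pid  (4B, 4-aligned); sizeof = 12, alignof = 4
0..2  proto  (2B, 2-aligned)
2..10  dst  (8B, 2-aligned)
10..11  flags  (1B, 1-aligned)
11..12  -- padding (1B)
12..24  ack  (12B, 2-aligned)
24..28  checksum  (4B, 2-aligned)
28..64  magic  (36B, 2-aligned)
64..72  src  (8B, 2-aligned)
72..76  seq  (4B, 2-aligned)
sizeof = 76, alignof = 2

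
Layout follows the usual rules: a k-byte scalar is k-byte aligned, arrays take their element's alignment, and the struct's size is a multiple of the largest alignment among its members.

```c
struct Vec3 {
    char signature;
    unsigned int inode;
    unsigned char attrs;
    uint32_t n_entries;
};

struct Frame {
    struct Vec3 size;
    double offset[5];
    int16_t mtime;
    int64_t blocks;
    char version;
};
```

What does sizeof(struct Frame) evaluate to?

80

Vec3: @0: signature [1B, align 1] → 1; +3 pad (align 4); @4: inode [4B, align 4] → 8; @8: attrs [1B, align 1] → 9; +3 pad (align 4); @12: n_entries [4B, align 4] → 16; size 16, align 4
@0: size [16B, align 4] → 16
@16: offset [40B, align 8] → 56
@56: mtime [2B, align 2] → 58
+6 pad (align 8)
@64: blocks [8B, align 8] → 72
@72: version [1B, align 1] → 73
+7 tail pad (align 8)
size 80, align 8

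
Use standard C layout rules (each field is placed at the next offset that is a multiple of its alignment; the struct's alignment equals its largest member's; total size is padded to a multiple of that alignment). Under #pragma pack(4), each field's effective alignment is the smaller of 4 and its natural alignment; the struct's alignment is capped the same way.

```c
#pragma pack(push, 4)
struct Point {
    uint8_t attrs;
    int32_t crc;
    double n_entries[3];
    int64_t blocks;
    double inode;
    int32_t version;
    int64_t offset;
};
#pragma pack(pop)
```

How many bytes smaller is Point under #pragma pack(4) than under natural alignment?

4

natural layout:
  attrs at 0 (size 1, align 1) → ends 1
  pad 3 to align 4 for crc
  crc at 4 (size 4, align 4) → ends 8
  n_entries at 8 (size 24, align 8) → ends 32
  blocks at 32 (size 8, align 8) → ends 40
  inode at 40 (size 8, align 8) → ends 48
  version at 48 (size 4, align 4) → ends 52
  pad 4 to align 8 for offset
  offset at 56 (size 8, align 8) → ends 64
  total 64 bytes, alignment 8
packed(4) layout:
  attrs at 0 (size 1, align 1) → ends 1
  pad 3 to align 4 for crc
  crc at 4 (size 4, align 4) → ends 8
  n_entries at 8 (size 24, align 4) → ends 32
  blocks at 32 (size 8, align 4) → ends 40
  inode at 40 (size 8, align 4) → ends 48
  version at 48 (size 4, align 4) → ends 52
  offset at 52 (size 8, align 4) → ends 60
  total 60 bytes, alignment 4
64 − 60 = 4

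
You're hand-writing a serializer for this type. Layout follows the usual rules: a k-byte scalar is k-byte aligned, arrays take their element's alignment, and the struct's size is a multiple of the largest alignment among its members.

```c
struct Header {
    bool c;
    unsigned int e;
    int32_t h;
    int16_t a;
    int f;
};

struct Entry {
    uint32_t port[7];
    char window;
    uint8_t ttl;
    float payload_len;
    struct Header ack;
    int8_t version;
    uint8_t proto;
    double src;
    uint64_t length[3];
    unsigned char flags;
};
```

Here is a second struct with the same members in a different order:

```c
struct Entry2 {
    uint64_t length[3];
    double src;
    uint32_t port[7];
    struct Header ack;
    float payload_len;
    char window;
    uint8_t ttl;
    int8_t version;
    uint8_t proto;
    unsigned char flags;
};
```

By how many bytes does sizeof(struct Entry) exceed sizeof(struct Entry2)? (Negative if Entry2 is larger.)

Header: @0: c [1B, align 1] → 1; +3 pad (align 4); @4: e [4B, align 4] → 8; @8: h [4B, align 4] → 12; @12: a [2B, align 2] → 14; +2 pad (align 4); @16: f [4B, align 4] → 20; size 20, align 4
@0: port [28B, align 4] → 28
@28: window [1B, align 1] → 29
@29: ttl [1B, align 1] → 30
+2 pad (align 4)
@32: payload_len [4B, align 4] → 36
@36: ack [20B, align 4] → 56
@56: version [1B, align 1] → 57
@57: proto [1B, align 1] → 58
+6 pad (align 8)
@64: src [8B, align 8] → 72
@72: length [24B, align 8] → 96
@96: flags [1B, align 1] → 97
+7 tail pad (align 8)
size 104, align 8
— Entry2 —
@0: length [24B, align 8] → 24
@24: src [8B, align 8] → 32
@32: port [28B, align 4] → 60
@60: ack [20B, align 4] → 80
@80: payload_len [4B, align 4] → 84
@84: window [1B, align 1] → 85
@85: ttl [1B, align 1] → 86
@86: version [1B, align 1] → 87
@87: proto [1B, align 1] → 88
@88: flags [1B, align 1] → 89
+7 tail pad (align 8)
size 96, align 8
104 − 96 = 8

8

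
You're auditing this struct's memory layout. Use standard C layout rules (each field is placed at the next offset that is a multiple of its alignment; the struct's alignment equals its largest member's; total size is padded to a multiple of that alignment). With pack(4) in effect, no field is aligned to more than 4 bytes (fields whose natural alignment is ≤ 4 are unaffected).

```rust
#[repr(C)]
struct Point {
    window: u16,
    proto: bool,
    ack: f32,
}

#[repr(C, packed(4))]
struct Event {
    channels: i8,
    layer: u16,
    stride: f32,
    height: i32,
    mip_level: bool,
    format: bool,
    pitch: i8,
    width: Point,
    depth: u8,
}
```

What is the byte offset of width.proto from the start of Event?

18

Point: window at 0 (size 2, align 2) → ends 2; proto at 2 (size 1, align 1) → ends 3; pad 1 to align 4 for ack; ack at 4 (size 4, align 4) → ends 8; total 8 bytes, alignment 4
channels at 0 (size 1, align 1) → ends 1
pad 1 to align 2 for layer
layer at 2 (size 2, align 2) → ends 4
stride at 4 (size 4, align 4) → ends 8
height at 8 (size 4, align 4) → ends 12
mip_level at 12 (size 1, align 1) → ends 13
format at 13 (size 1, align 1) → ends 14
pitch at 14 (size 1, align 1) → ends 15
pad 1 to align 4 for width
width at 16 (size 8, align 4) → ends 24
within Point: proto at 2
16 + 2 = 18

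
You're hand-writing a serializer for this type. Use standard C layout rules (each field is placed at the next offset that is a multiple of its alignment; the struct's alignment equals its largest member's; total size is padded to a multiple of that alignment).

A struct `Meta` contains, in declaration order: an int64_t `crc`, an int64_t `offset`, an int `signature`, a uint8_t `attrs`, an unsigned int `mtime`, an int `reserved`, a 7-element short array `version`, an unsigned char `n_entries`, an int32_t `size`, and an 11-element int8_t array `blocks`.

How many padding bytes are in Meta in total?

0..8  crc  (8B, 8-aligned)
8..16  offset  (8B, 8-aligned)
16..20  signature  (4B, 4-aligned)
20..21  attrs  (1B, 1-aligned)
21..24  -- padding (3B)
24..28  mtime  (4B, 4-aligned)
28..32  reserved  (4B, 4-aligned)
32..46  version  (14B, 2-aligned)
46..47  n_entries  (1B, 1-aligned)
47..48  -- padding (1B)
48..52  size  (4B, 4-aligned)
52..63  blocks  (11B, 1-aligned)
63..64  -- tail padding (1B)
sizeof = 64, alignof = 8
data bytes 59, size 64 → padding 5

5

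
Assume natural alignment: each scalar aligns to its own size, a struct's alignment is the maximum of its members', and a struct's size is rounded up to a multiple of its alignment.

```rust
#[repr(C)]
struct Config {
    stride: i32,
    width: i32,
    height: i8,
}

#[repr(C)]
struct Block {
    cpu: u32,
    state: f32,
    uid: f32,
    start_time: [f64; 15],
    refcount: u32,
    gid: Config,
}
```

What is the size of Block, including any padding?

152 bytes

Config: 0..4  stride  (4B, 4-aligned); 4..8  width  (4B, 4-aligned); 8..9  height  (1B, 1-aligned); 9..12  -- tail padding (3B); sizeof = 12, alignof = 4
0..4  cpu  (4B, 4-aligned)
4..8  state  (4B, 4-aligned)
8..12  uid  (4B, 4-aligned)
12..16  -- padding (4B)
16..136  start_time  (120B, 8-aligned)
136..140  refcount  (4B, 4-aligned)
140..152  gid  (12B, 4-aligned)
sizeof = 152, alignof = 8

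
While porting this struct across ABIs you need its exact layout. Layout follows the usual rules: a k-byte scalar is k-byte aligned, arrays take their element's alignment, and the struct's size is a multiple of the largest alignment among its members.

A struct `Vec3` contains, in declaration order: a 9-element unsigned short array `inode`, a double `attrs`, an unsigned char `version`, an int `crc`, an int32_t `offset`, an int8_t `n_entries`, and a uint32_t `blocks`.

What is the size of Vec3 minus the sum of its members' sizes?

inode at 0 (size 18, align 2) → ends 18
pad 6 to align 8 for attrs
attrs at 24 (size 8, align 8) → ends 32
version at 32 (size 1, align 1) → ends 33
pad 3 to align 4 for crc
crc at 36 (size 4, align 4) → ends 40
offset at 40 (size 4, align 4) → ends 44
n_entries at 44 (size 1, align 1) → ends 45
pad 3 to align 4 for blocks
blocks at 48 (size 4, align 4) → ends 52
tail pad 4 to reach multiple of 8
total 56 bytes, alignment 8
data bytes 40, size 56 → padding 16

16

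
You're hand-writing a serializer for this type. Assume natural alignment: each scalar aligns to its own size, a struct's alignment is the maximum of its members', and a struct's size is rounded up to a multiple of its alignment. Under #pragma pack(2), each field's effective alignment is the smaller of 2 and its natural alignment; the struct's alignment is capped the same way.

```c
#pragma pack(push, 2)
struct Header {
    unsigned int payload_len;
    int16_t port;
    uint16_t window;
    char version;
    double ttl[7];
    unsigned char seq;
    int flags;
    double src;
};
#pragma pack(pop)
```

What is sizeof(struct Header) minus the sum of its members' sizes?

2

0..4  payload_len  (4B, 2-aligned)
4..6  port  (2B, 2-aligned)
6..8  window  (2B, 2-aligned)
8..9  version  (1B, 1-aligned)
9..10  -- padding (1B)
10..66  ttl  (56B, 2-aligned)
66..67  seq  (1B, 1-aligned)
67..68  -- padding (1B)
68..72  flags  (4B, 2-aligned)
72..80  src  (8B, 2-aligned)
sizeof = 80, alignof = 2
data bytes 78, size 80 → padding 2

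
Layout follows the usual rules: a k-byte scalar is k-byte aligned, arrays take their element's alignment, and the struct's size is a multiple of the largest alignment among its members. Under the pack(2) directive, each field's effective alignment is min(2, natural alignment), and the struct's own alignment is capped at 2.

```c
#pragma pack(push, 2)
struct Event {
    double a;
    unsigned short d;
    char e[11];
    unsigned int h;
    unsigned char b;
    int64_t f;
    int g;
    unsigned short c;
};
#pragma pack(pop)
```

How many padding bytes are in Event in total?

a at 0 (size 8, align 2) → ends 8
d at 8 (size 2, align 2) → ends 10
e at 10 (size 11, align 1) → ends 21
pad 1 to align 2 for h
h at 22 (size 4, align 2) → ends 26
b at 26 (size 1, align 1) → ends 27
pad 1 to align 2 for f
f at 28 (size 8, align 2) → ends 36
g at 36 (size 4, align 2) → ends 40
c at 40 (size 2, align 2) → ends 42
total 42 bytes, alignment 2
data bytes 40, size 42 → padding 2

2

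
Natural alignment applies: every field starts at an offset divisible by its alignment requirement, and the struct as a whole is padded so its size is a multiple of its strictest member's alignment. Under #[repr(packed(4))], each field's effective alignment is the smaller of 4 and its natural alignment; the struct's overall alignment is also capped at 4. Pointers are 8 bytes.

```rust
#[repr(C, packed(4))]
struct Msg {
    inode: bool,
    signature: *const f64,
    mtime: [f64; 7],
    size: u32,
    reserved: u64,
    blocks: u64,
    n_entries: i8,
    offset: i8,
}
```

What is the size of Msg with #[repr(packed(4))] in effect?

inode at 0 (size 1, align 1) → ends 1
pad 3 to align 4 for signature
signature at 4 (size 8, align 4) → ends 12
mtime at 12 (size 56, align 4) → ends 68
size at 68 (size 4, align 4) → ends 72
reserved at 72 (size 8, align 4) → ends 80
blocks at 80 (size 8, align 4) → ends 88
n_entries at 88 (size 1, align 1) → ends 89
offset at 89 (size 1, align 1) → ends 90
tail pad 2 to reach multiple of 4
total 92 bytes, alignment 4

92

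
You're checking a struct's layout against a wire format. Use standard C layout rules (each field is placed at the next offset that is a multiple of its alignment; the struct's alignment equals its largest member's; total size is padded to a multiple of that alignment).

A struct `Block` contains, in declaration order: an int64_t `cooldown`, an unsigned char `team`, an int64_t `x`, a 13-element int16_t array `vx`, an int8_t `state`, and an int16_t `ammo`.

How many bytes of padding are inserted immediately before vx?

@0: cooldown [8B, align 8] → 8
@8: team [1B, align 1] → 9
+7 pad (align 8)
@16: x [8B, align 8] → 24
@24: vx [26B, align 2] → 50

0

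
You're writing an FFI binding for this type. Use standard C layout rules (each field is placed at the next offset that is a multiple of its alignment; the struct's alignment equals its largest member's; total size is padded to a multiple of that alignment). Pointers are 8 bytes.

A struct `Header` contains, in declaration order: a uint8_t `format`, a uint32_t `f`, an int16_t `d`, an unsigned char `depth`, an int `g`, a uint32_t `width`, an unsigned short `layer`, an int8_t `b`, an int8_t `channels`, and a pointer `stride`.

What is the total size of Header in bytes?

32 bytes

format at 0 (size 1, align 1) → ends 1
pad 3 to align 4 for f
f at 4 (size 4, align 4) → ends 8
d at 8 (size 2, align 2) → ends 10
depth at 10 (size 1, align 1) → ends 11
pad 1 to align 4 for g
g at 12 (size 4, align 4) → ends 16
width at 16 (size 4, align 4) → ends 20
layer at 20 (size 2, align 2) → ends 22
b at 22 (size 1, align 1) → ends 23
channels at 23 (size 1, align 1) → ends 24
stride at 24 (size 8, align 8) → ends 32
total 32 bytes, alignment 8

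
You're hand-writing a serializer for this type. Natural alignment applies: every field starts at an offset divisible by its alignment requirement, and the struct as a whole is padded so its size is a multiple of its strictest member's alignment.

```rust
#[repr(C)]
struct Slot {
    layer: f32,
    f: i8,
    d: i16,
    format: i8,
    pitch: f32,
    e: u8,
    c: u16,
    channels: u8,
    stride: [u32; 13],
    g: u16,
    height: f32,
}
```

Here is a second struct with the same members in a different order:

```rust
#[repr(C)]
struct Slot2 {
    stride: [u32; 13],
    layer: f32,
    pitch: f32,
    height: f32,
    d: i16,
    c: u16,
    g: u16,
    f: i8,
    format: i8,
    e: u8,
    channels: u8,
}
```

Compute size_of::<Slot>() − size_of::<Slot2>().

8

@0: layer [4B, align 4] → 4
@4: f [1B, align 1] → 5
+1 pad (align 2)
@6: d [2B, align 2] → 8
@8: format [1B, align 1] → 9
+3 pad (align 4)
@12: pitch [4B, align 4] → 16
@16: e [1B, align 1] → 17
+1 pad (align 2)
@18: c [2B, align 2] → 20
@20: channels [1B, align 1] → 21
+3 pad (align 4)
@24: stride [52B, align 4] → 76
@76: g [2B, align 2] → 78
+2 pad (align 4)
@80: height [4B, align 4] → 84
size 84, align 4
— Slot2 —
@0: stride [52B, align 4] → 52
@52: layer [4B, align 4] → 56
@56: pitch [4B, align 4] → 60
@60: height [4B, align 4] → 64
@64: d [2B, align 2] → 66
@66: c [2B, align 2] → 68
@68: g [2B, align 2] → 70
@70: f [1B, align 1] → 71
@71: format [1B, align 1] → 72
@72: e [1B, align 1] → 73
@73: channels [1B, align 1] → 74
+2 tail pad (align 4)
size 76, align 4
84 − 76 = 8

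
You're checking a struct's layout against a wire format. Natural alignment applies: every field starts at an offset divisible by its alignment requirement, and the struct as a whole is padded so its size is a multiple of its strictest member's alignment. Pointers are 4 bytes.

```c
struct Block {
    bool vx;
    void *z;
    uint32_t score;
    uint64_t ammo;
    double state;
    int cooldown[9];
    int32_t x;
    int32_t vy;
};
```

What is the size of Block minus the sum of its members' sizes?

0..1  vx  (1B, 1-aligned)
1..4  -- padding (3B)
4..8  z  (4B, 4-aligned)
8..12  score  (4B, 4-aligned)
12..16  -- padding (4B)
16..24  ammo  (8B, 8-aligned)
24..32  state  (8B, 8-aligned)
32..68  cooldown  (36B, 4-aligned)
68..72  x  (4B, 4-aligned)
72..76  vy  (4B, 4-aligned)
76..80  -- tail padding (4B)
sizeof = 80, alignof = 8
data bytes 69, size 80 → padding 11

11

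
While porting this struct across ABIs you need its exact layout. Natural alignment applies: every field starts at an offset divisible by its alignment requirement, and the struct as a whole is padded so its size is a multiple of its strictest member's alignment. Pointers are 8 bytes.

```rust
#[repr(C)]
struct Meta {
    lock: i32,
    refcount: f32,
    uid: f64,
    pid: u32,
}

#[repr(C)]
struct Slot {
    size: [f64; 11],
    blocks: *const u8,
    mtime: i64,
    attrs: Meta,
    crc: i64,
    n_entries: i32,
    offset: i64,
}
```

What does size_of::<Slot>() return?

152

Meta: @0: lock [4B, align 4] → 4; @4: refcount [4B, align 4] → 8; @8: uid [8B, align 8] → 16; @16: pid [4B, align 4] → 20; +4 tail pad (align 8); size 24, align 8
@0: size [88B, align 8] → 88
@88: blocks [8B, align 8] → 96
@96: mtime [8B, align 8] → 104
@104: attrs [24B, align 8] → 128
@128: crc [8B, align 8] → 136
@136: n_entries [4B, align 4] → 140
+4 pad (align 8)
@144: offset [8B, align 8] → 152
size 152, align 8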